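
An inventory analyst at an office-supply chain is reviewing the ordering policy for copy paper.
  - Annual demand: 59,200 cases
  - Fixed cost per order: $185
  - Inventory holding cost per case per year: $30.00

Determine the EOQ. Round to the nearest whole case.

854 cases

Optimal lot size Q* = (2 × 59,200 × $185 / $30)^½ ≈ 854.48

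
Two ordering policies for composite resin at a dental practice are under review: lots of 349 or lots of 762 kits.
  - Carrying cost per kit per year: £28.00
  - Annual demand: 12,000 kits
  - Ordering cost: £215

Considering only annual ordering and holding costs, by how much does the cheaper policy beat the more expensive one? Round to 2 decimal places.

TC(Q) = (D/Q)S + (Q/2)H
TC(349) = (12,000/349)×215 + (349/2)×28 = £12,278.55
TC(762) = (12,000/762)×215 + (762/2)×28 = £14,053.83
Cheaper: Q = 349.  Difference = £1,775.28

£1,775.28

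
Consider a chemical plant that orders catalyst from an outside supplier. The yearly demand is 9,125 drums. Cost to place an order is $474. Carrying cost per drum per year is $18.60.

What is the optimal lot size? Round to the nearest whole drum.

2DS/H = 2·9,125·474/18.6 = 465,080.65
EOQ = √465,080.65 ≈ 681.97

682 drums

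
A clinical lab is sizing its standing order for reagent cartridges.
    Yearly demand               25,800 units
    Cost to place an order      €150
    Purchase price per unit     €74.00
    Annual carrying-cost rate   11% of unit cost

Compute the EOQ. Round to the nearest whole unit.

975 units

Holding cost per unit per year: H = 11% × €74 = €8.1400
EOQ = √(2DS/H) = √(2 × 25,800 × 150 / 8.14)
    = √(950,859.95) ≈ 975.12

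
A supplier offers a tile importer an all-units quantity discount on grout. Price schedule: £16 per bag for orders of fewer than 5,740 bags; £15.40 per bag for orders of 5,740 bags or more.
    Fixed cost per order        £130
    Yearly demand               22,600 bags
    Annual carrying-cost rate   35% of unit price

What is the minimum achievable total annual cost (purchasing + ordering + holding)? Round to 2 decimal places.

H₁ = 35%×£16 = £5.6000;  H₂ = 35%×£15.40 = £5.3900
EOQ₁ = √(2×22,600×130/5.6000) = 1,024.35  (< 5,740, feasible at tier 1)
EOQ₂ = √(2×22,600×130/5.3900) = 1,044.11  (< 5,740 → use Q = 5,740 at tier-2 price)
TC(tier 1 (EOQ₁), Q≈1,024.3) = £367,336.34
TC(tier 2, Q≈5,740.0) = £364,021.15
Minimum at tier 2: £364,021.15

£364,021.15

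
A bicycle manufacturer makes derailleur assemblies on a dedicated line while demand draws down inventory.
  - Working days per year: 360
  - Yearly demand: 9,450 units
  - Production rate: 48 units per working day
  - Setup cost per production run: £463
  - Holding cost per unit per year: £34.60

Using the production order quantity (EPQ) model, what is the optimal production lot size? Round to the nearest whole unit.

d = 9,450/360 = 26.2500 units/day;  effective holding cost H(1 − d/p) = 34.6·(1 − 26.2500/48) = 15.67813
Q* = √(2DS / H_eff) = √(2·9,450·463 / 15.67813) ≈ 747.09

747 units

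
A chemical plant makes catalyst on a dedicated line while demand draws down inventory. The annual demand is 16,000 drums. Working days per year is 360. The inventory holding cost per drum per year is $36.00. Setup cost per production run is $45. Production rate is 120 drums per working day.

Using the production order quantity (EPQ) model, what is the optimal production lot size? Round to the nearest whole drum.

252 drums

d = 16,000/360 = 44.4444 drums/day;  effective holding cost H(1 − d/p) = 36·(1 − 44.4444/120) = 22.66667
Q* = √(2DS / H_eff) = √(2·16,000·45 / 22.66667) ≈ 252.05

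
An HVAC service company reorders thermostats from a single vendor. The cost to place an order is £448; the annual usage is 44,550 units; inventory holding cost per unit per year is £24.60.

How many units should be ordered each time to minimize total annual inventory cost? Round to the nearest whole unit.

1,274 units

Optimal lot size Q* = (2 × 44,550 × £448 / £24.6)^½ ≈ 1,273.83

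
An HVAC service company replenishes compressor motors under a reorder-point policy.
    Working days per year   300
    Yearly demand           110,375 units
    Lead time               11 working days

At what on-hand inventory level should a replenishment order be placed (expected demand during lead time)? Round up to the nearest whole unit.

4,048 units

Daily demand d = 110,375 / 300 = 367.917 units/day
Demand during lead time = 367.917 × 11 = 4,047.08
Reorder point = 4,047.08 → round up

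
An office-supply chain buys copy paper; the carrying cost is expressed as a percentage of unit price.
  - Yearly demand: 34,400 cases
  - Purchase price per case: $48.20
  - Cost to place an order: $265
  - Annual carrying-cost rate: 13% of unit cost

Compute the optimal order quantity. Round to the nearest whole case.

H = i·C = 0.13 × $48.2 = $6.2660 per case-year
EOQ = √(2DS/H) = √(2 × 34,400 × 265 / 6.266)
    = √(2,909,671.24) ≈ 1,705.78

1,706 cases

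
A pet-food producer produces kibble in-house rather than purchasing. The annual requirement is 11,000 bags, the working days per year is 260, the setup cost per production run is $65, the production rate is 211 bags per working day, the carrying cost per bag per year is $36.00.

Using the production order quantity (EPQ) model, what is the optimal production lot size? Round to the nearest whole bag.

Daily demand d = 11,000/260 = 42.308; p = 211; 1 − d/p = 0.79949
EPQ = √(2DS / (H(1 − d/p)))
    = √(2 × 11,000 × 65 / (36 × 0.79949)) ≈ 222.90

223 bags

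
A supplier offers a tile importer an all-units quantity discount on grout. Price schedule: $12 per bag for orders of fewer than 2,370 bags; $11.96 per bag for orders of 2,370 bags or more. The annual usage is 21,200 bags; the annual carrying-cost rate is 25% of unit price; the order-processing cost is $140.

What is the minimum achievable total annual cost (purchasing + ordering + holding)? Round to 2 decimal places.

$258,347.47

H₁ = 25%×$12 = $3.0000;  H₂ = 25%×$11.96 = $2.9900
EOQ₁ = √(2×21,200×140/3.0000) = 1,406.65  (< 2,370, feasible at tier 1)
EOQ₂ = √(2×21,200×140/2.9900) = 1,409.00  (< 2,370 → use Q = 2,370 at tier-2 price)
TC(tier 1 (EOQ₁), Q≈1,406.7) = $258,619.95
TC(tier 2, Q≈2,370.0) = $258,347.47
Minimum at tier 2: $258,347.47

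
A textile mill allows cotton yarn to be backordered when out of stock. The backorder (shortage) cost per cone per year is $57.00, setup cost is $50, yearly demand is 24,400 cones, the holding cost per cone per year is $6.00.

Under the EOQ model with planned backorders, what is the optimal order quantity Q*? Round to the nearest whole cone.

670 cones

Q* = √(2DS/H) · √((H + b)/b)
   = √(2 × 24,400 × 50 / 6) · √((6 + 57) / 57)
   = 637.704 × 1.0513 ≈ 670.43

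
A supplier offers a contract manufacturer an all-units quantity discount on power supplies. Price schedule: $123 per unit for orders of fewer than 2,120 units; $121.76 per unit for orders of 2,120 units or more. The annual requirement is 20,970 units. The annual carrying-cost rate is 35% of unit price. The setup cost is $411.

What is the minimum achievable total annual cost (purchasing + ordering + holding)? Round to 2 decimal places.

$2,602,545.57

H₁ = 35%×$123 = $43.0500;  H₂ = 35%×$121.76 = $42.6160
EOQ₁ = √(2×20,970×411/43.0500) = 632.77  (< 2,120, feasible at tier 1)
EOQ₂ = √(2×20,970×411/42.6160) = 635.99  (< 2,120 → use Q = 2,120 at tier-2 price)
TC(tier 1 (EOQ₁), Q≈632.8) = $2,606,550.92
TC(tier 2, Q≈2,120.0) = $2,602,545.57
Minimum at tier 2: $2,602,545.57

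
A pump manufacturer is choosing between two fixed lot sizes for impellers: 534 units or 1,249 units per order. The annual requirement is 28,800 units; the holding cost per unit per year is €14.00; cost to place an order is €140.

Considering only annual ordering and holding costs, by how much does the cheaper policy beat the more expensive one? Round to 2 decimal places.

TC(Q) = (D/Q)S + (Q/2)H
TC(534) = (28,800/534)×140 + (534/2)×14 = €11,288.56
TC(1,249) = (28,800/1,249)×140 + (1,249/2)×14 = €11,971.18
|ΔTC| = |€11,288.56 − €11,971.18| = €682.62

€682.62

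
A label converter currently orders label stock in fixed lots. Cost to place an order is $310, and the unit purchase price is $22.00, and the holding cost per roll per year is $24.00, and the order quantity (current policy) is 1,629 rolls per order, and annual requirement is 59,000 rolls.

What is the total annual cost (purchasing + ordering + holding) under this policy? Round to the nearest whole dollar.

Ordering: D/Q × S = 59,000/1,629 × $310 = $11,227.75
Holding:  Q/2 × H = 1,629/2 × $24 = $19,548.00
Purchase cost = D·C = 59,000 × 22 = $1,298,000.00
Total = $11,227.75 + $19,548.00 + $1,298,000.00 = $1,328,775.75

$1,328,776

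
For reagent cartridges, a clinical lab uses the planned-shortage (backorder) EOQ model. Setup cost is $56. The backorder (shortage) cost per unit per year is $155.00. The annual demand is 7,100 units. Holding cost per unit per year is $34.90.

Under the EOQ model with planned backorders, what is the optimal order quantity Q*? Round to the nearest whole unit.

167 units

Basic EOQ = √(2·7,100·56/34.9) = 150.947
Backorder adjustment √((H+b)/b) = √((34.9+155)/155) = 1.1069
Q* = 150.947 × 1.1069 ≈ 167.08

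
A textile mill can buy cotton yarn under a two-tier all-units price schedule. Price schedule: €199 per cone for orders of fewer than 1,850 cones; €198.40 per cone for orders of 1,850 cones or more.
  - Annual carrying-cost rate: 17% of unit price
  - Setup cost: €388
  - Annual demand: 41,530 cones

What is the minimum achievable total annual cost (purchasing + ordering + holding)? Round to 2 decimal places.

H₁ = 17%×€199 = €33.8300;  H₂ = 17%×€198.40 = €33.7280
EOQ₁ = √(2×41,530×388/33.8300) = 976.02  (< 1,850, feasible at tier 1)
EOQ₂ = √(2×41,530×388/33.7280) = 977.50  (< 1,850 → use Q = 1,850 at tier-2 price)
TC(tier 1 (EOQ₁), Q≈976.0) = €8,297,488.92
TC(tier 2, Q≈1,850.0) = €8,279,460.48
Minimum at tier 2: €8,279,460.48

€8,279,460.48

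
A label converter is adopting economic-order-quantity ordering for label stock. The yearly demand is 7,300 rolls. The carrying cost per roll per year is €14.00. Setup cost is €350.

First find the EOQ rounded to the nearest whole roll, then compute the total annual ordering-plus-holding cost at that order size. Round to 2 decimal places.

€8,458.13

EOQ = √(2DS/H) = √(2 × 7,300 × 350 / 14)
    = √(365,000.00) ≈ 604.15 → Q = 604 rolls
Ordering: D/Q × S = 7,300/604 × €350 = €4,230.13
Holding:  Q/2 × H = 604/2 × €14 = €4,228.00
Total = €4,230.13 + €4,228.00 = €8,458.13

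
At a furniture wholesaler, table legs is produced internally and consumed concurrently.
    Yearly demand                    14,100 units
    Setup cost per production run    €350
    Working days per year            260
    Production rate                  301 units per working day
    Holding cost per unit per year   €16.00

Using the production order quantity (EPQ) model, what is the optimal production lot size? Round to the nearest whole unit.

867 units

Daily demand d = 14,100/260 = 54.231; p = 301; 1 − d/p = 0.81983
EPQ = √(2DS / (H(1 − d/p)))
    = √(2 × 14,100 × 350 / (16 × 0.81983)) ≈ 867.43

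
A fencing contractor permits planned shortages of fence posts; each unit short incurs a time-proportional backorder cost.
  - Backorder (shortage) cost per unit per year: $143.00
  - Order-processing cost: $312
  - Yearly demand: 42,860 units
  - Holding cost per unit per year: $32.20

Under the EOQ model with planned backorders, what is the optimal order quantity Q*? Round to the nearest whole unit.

1,009 units

Basic EOQ = √(2·42,860·312/32.2) = 911.361
Backorder adjustment √((H+b)/b) = √((32.2+143)/143) = 1.1069
Q* = 911.361 × 1.1069 ≈ 1,008.76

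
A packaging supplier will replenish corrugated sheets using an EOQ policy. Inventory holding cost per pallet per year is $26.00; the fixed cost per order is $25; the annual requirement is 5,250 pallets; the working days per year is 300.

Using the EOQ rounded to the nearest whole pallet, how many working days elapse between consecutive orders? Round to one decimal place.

EOQ = √(2DS/H) = √(2 × 5,250 × 25 / 26)
    = √(10,096.15) ≈ 100.48 → Q = 100 pallets
Days between orders = 300 / (D/Q) = 300 / 52.500 ≈ 5.714

5.7 days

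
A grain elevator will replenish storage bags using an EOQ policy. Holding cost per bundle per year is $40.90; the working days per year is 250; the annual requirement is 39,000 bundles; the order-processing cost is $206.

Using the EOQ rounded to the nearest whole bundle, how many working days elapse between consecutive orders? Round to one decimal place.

4.0 days

Optimal lot size Q* = (2 × 39,000 × $206 / $40.9)^½ ≈ 626.79 → Q = 627 bundles
T = Q/D × 250 days = 627/39,000 × 250 = 4.019 days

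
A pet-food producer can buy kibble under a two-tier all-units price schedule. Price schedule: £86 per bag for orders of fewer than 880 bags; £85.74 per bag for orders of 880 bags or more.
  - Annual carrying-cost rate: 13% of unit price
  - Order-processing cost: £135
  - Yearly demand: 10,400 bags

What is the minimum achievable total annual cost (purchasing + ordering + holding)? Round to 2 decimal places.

£898,195.78

H₁ = 13%×£86 = £11.1800;  H₂ = 13%×£85.74 = £11.1462
EOQ₁ = √(2×10,400×135/11.1800) = 501.16  (< 880, feasible at tier 1)
EOQ₂ = √(2×10,400×135/11.1462) = 501.92  (< 880 → use Q = 880 at tier-2 price)
TC(tier 1 (EOQ₁), Q≈501.2) = £900,002.98
TC(tier 2, Q≈880.0) = £898,195.78
Minimum at tier 2: £898,195.78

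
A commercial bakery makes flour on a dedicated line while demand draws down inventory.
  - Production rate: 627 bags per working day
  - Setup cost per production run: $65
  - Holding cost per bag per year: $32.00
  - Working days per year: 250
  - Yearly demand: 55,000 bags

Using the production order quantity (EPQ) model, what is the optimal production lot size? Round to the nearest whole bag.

587 bags

d = 55,000/250 = 220.0000 bags/day;  effective holding cost H(1 − d/p) = 32·(1 − 220.0000/627) = 20.77193
Q* = √(2DS / H_eff) = √(2·55,000·65 / 20.77193) ≈ 586.70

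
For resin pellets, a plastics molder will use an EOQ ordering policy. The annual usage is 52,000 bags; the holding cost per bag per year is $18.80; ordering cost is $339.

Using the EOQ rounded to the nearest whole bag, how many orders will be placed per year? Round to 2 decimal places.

2DS/H = 2·52,000·339/18.8 = 1,875,319.15
EOQ = √1,875,319.15 ≈ 1,369.42 → Q = 1,369
N = D/Q = 52,000/1,369 ≈ 37.984 orders/yr

37.98 orders per year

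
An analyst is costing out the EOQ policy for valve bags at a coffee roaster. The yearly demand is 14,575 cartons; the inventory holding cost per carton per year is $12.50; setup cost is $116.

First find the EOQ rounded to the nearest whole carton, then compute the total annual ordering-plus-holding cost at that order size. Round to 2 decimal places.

$6,501.35

2DS/H = 2·14,575·116/12.5 = 270,512.00
EOQ = √270,512.00 ≈ 520.11 → Q = 520 cartons
Ordering: D/Q × S = 14,575/520 × $116 = $3,251.35
Holding:  Q/2 × H = 520/2 × $12.5 = $3,250.00
Total = $3,251.35 + $3,250.00 = $6,501.35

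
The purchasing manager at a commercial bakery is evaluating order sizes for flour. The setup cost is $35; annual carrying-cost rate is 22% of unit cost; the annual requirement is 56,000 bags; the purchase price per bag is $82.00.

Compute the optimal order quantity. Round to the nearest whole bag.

466 bags

H = i·C = 0.22 × $82 = $18.0400 per bag-year
Q* = √(2·D·S / H) = √(2·56,000·35 / 18.04) = √217,294.9 ≈ 466.15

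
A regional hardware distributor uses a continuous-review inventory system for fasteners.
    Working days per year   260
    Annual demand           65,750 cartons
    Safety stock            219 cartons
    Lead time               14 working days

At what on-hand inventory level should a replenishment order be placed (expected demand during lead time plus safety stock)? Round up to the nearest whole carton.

3,760 cartons

Daily demand d = 65,750 / 260 = 252.885 cartons/day
Demand during lead time = 252.885 × 14 = 3,540.38
Reorder point = 3,540.38 + 219 = 3,759.38 → round up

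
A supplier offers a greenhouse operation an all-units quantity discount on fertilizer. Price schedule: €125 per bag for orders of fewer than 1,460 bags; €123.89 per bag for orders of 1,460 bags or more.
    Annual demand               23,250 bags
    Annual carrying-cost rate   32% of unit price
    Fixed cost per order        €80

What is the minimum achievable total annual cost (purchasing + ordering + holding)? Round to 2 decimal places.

€2,910,657.18

H₁ = 32%×€125 = €40.0000;  H₂ = 32%×€123.89 = €39.6448
EOQ₁ = √(2×23,250×80/40.0000) = 304.96  (< 1,460, feasible at tier 1)
EOQ₂ = √(2×23,250×80/39.6448) = 306.32  (< 1,460 → use Q = 1,460 at tier-2 price)
TC(tier 1 (EOQ₁), Q≈305.0) = €2,918,448.36
TC(tier 2, Q≈1,460.0) = €2,910,657.18
Minimum at tier 2: €2,910,657.18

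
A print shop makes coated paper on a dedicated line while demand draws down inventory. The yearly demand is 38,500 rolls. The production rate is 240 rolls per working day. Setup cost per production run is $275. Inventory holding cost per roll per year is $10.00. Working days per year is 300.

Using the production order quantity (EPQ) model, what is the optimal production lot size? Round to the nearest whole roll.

2,133 rolls

Daily demand d = 38,500/300 = 128.333; p = 240; 1 − d/p = 0.46528
EPQ = √(2DS / (H(1 − d/p)))
    = √(2 × 38,500 × 275 / (10 × 0.46528)) ≈ 2,133.32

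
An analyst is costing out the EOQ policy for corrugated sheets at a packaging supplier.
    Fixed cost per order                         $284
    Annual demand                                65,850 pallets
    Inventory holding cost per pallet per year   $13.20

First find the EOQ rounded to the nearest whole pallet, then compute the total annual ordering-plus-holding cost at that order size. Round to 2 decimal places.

Q* = √(2·D·S / H) = √(2·65,850·284 / 13.2) = √2,833,545.5 ≈ 1,683.31 → Q = 1,683 pallets
Orders/yr = 65,850/1,683 = 39.127; ordering cost = 39.127 × $284 = $11,111.94
Average inventory = 1,683/2 = 841.5; holding cost = 841.5 × $13.2 = $11,107.80
Total = $11,111.94 + $11,107.80 = $22,219.74

$22,219.74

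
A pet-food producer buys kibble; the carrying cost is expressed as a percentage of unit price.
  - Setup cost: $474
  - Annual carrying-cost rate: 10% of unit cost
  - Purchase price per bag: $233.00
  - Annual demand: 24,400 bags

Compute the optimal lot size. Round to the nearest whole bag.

996 bags

H = i·C = 0.1 × $233 = $23.3000 per bag-year
2DS/H = 2·24,400·474/23.3 = 992,755.36
EOQ = √992,755.36 ≈ 996.37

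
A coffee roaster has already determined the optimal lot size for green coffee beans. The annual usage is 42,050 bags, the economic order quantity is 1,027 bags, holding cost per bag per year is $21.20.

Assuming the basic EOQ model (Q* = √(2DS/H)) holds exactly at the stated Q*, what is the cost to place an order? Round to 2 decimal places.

$265.88

From Q* = √(2DS/H) ⇒ Q*² = 2DS/H.
S = Q²H / (2D) = 1,027² × 21.2 / (2 × 42,050) = 265.8770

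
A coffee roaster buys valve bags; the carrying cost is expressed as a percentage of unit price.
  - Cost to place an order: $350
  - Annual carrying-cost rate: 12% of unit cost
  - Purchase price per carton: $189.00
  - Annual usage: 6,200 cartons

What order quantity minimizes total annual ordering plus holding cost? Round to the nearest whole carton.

437 cartons

H = i·C = 0.12 × $189 = $22.6800 per carton-year
2DS/H = 2·6,200·350/22.68 = 191,358.02
EOQ = √191,358.02 ≈ 437.44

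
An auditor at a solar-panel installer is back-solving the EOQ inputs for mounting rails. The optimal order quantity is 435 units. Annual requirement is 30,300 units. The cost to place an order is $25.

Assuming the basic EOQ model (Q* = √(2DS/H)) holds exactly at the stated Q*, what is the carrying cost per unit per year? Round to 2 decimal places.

$8.01

EOQ relation: Q² = 2DS/H, so rearrange for the unknown.
H = 2DS / Q² = 2 × 30,300 × 25 / 435² = 8.0063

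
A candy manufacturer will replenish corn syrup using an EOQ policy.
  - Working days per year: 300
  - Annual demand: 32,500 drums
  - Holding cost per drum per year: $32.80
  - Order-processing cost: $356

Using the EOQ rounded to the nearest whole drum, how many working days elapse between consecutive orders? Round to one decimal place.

EOQ = √(2DS/H) = √(2 × 32,500 × 356 / 32.8)
    = √(705,487.80) ≈ 839.93 → Q = 840 drums
T = Q/D × 300 days = 840/32,500 × 300 = 7.754 days

7.8 days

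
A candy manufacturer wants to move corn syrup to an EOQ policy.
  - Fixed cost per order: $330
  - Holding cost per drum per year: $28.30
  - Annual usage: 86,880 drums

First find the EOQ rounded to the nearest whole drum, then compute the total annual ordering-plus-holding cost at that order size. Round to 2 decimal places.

2DS/H = 2·86,880·330/28.3 = 2,026,176.68
EOQ = √2,026,176.68 ≈ 1,423.44 → Q = 1,423 drums
Orders/yr = 86,880/1,423 = 61.054; ordering cost = 61.054 × $330 = $20,147.86
Average inventory = 1,423/2 = 711.5; holding cost = 711.5 × $28.3 = $20,135.45
Total = $20,147.86 + $20,135.45 = $40,283.31

$40,283.31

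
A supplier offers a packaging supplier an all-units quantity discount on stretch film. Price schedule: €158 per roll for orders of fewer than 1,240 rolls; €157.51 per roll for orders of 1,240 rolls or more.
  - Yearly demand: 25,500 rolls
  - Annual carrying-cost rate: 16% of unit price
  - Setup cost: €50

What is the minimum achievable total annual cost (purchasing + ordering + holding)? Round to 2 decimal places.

H₁ = 16%×€158 = €25.2800;  H₂ = 16%×€157.51 = €25.2016
EOQ₁ = √(2×25,500×50/25.2800) = 317.60  (< 1,240, feasible at tier 1)
EOQ₂ = √(2×25,500×50/25.2016) = 318.09  (< 1,240 → use Q = 1,240 at tier-2 price)
TC(tier 1 (EOQ₁), Q≈317.6) = €4,037,028.95
TC(tier 2, Q≈1,240.0) = €4,033,158.22
Minimum at tier 2: €4,033,158.22

€4,033,158.22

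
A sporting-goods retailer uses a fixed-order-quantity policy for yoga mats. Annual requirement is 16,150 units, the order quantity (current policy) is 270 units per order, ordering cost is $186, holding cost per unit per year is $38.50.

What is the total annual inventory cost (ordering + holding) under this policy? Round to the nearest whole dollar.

$16,323

Ordering: D/Q × S = 16,150/270 × $186 = $11,125.56
Holding:  Q/2 × H = 270/2 × $38.5 = $5,197.50
Total = $11,125.56 + $5,197.50 = $16,323.06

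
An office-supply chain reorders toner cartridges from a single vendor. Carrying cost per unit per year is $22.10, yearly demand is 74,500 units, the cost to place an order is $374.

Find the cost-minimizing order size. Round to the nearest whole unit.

Optimal lot size Q* = (2 × 74,500 × $374 / $22.1)^½ ≈ 1,587.94

1,588 units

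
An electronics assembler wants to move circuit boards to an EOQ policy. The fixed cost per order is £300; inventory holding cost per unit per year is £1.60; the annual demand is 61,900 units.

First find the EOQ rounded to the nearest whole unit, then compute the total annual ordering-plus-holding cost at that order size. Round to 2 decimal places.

£7,708.70

EOQ = √(2DS/H) = √(2 × 61,900 × 300 / 1.6)
    = √(23,212,500.00) ≈ 4,817.94 → Q = 4,818 units
Annual ordering cost = (D/Q)·S = (61,900/4,818) × 300 = £3,854.30
Annual holding cost  = (Q/2)·H = (4,818/2) × 1.6 = £3,854.40
Total = £3,854.30 + £3,854.40 = £7,708.70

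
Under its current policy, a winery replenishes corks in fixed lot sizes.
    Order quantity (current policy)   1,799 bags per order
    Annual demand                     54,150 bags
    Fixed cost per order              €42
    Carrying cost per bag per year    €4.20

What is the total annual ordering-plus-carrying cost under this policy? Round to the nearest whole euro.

€5,042

Annual ordering cost = (D/Q)·S = (54,150/1,799) × 42 = €1,264.20
Annual holding cost  = (Q/2)·H = (1,799/2) × 4.2 = €3,777.90
Total = €1,264.20 + €3,777.90 = €5,042.10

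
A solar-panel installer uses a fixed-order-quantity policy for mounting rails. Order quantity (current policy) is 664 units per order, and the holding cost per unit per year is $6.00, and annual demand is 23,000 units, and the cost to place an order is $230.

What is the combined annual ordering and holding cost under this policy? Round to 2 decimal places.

$9,958.87

Ordering: D/Q × S = 23,000/664 × $230 = $7,966.87
Holding:  Q/2 × H = 664/2 × $6 = $1,992.00
Total = $7,966.87 + $1,992.00 = $9,958.87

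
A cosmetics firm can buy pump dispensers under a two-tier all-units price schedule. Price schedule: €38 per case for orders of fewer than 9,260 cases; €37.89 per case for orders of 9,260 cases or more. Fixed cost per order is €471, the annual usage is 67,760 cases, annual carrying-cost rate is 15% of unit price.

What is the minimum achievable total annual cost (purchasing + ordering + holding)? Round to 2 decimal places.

H₁ = 15%×€38 = €5.7000;  H₂ = 15%×€37.89 = €5.6835
EOQ₁ = √(2×67,760×471/5.7000) = 3,346.38  (< 9,260, feasible at tier 1)
EOQ₂ = √(2×67,760×471/5.6835) = 3,351.23  (< 9,260 → use Q = 9,260 at tier-2 price)
TC(tier 1 (EOQ₁), Q≈3,346.4) = €2,593,954.34
TC(tier 2, Q≈9,260.0) = €2,597,187.54
Minimum at tier 1 (EOQ₁): €2,593,954.34

€2,593,954.34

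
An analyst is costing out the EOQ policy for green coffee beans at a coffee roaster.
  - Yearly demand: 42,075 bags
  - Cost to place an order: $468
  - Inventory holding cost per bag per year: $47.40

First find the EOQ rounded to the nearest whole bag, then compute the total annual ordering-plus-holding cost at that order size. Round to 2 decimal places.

Q* = √(2·D·S / H) = √(2·42,075·468 / 47.4) = √830,848.1 ≈ 911.51 → Q = 912 bags
Annual ordering cost = (D/Q)·S = (42,075/912) × 468 = $21,591.12
Annual holding cost  = (Q/2)·H = (912/2) × 47.4 = $21,614.40
Total = $21,591.12 + $21,614.40 = $43,205.52

$43,205.52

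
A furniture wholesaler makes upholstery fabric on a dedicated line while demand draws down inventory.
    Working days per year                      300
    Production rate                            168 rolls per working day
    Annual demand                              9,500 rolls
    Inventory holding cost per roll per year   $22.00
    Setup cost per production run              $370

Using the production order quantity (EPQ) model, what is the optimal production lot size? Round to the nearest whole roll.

d = 9,500/300 = 31.6667 rolls/day;  effective holding cost H(1 − d/p) = 22·(1 − 31.6667/168) = 17.85317
Q* = √(2DS / H_eff) = √(2·9,500·370 / 17.85317) ≈ 627.51

628 rolls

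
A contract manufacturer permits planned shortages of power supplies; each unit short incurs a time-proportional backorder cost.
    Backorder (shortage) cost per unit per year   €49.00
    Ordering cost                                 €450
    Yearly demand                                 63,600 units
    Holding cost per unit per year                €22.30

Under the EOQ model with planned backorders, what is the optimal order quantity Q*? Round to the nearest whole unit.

Basic EOQ = √(2·63,600·450/22.3) = 1,602.129
Backorder adjustment √((H+b)/b) = √((22.3+49)/49) = 1.2063
Q* = 1,602.129 × 1.2063 ≈ 1,932.61

1,933 units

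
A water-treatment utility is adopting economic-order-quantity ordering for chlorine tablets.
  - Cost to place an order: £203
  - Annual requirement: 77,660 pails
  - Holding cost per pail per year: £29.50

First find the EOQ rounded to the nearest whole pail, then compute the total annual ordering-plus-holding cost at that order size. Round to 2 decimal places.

£30,498.10

Optimal lot size Q* = (2 × 77,660 × £203 / £29.5)^½ ≈ 1,033.83 → Q = 1,034 pails
Annual ordering cost = (D/Q)·S = (77,660/1,034) × 203 = £15,246.60
Annual holding cost  = (Q/2)·H = (1,034/2) × 29.5 = £15,251.50
Total = £15,246.60 + £15,251.50 = £30,498.10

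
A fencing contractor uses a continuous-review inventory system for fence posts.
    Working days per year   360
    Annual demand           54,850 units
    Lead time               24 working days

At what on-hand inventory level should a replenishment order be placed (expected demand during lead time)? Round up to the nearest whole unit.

Daily demand d = 54,850 / 360 = 152.361 units/day
Demand during lead time = 152.361 × 24 = 3,656.67
Reorder point = 3,656.67 → round up

3,657 units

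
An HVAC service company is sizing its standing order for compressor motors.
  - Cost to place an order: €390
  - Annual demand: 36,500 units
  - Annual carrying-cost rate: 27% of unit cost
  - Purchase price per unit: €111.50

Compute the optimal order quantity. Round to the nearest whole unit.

972 units

Holding cost per unit per year: H = 27% × €111.5 = €30.1050
EOQ = √(2DS/H) = √(2 × 36,500 × 390 / 30.105)
    = √(945,690.08) ≈ 972.47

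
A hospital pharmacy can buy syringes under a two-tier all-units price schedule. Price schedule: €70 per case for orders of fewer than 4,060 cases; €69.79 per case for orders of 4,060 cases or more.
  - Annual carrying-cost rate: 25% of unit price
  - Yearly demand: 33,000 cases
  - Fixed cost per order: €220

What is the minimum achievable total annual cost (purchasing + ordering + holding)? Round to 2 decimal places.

H₁ = 25%×€70 = €17.5000;  H₂ = 25%×€69.79 = €17.4475
EOQ₁ = √(2×33,000×220/17.5000) = 910.89  (< 4,060, feasible at tier 1)
EOQ₂ = √(2×33,000×220/17.4475) = 912.26  (< 4,060 → use Q = 4,060 at tier-2 price)
TC(tier 1 (EOQ₁), Q≈910.9) = €2,325,940.51
TC(tier 2, Q≈4,060.0) = €2,340,276.60
Minimum at tier 1 (EOQ₁): €2,325,940.51

€2,325,940.51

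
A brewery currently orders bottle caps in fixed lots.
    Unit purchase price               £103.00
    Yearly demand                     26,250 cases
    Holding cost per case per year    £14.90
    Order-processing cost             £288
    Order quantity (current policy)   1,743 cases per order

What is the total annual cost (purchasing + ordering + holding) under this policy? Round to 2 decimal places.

£2,721,072.70

Orders/yr = 26,250/1,743 = 15.060; ordering cost = 15.060 × £288 = £4,337.35
Average inventory = 1,743/2 = 871.5; holding cost = 871.5 × £14.9 = £12,985.35
Purchase cost = D·C = 26,250 × 103 = £2,703,750.00
Total = £4,337.35 + £12,985.35 + £2,703,750.00 = £2,721,072.70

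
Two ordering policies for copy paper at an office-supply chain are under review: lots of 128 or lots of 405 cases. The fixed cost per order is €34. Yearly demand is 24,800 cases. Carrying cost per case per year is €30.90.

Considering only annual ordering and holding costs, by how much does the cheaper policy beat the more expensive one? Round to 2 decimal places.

€225.87

For each Q, cost = (D/Q)·S + (Q/2)·H.
TC(128) = (24,800/128)×34 + (128/2)×30.9 = €8,565.10
TC(405) = (24,800/405)×34 + (405/2)×30.9 = €8,339.23
Lots of 405 are cheaper by €225.87.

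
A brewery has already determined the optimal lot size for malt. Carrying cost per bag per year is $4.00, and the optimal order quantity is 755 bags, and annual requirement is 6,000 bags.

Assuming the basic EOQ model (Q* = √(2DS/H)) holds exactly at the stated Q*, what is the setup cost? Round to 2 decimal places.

$190.01

From Q* = √(2DS/H) ⇒ Q*² = 2DS/H.
S = Q²H / (2D) = 755² × 4 / (2 × 6,000) = 190.0083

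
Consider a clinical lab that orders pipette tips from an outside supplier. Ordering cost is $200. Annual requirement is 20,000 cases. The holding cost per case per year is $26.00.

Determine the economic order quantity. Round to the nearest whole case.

555 cases

Optimal lot size Q* = (2 × 20,000 × $200 / $26)^½ ≈ 554.70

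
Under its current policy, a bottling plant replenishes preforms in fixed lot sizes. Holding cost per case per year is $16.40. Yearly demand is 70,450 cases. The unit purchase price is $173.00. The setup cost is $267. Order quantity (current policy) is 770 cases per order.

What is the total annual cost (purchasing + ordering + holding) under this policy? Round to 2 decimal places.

Ordering: D/Q × S = 70,450/770 × $267 = $24,428.77
Holding:  Q/2 × H = 770/2 × $16.4 = $6,314.00
Purchase cost = D·C = 70,450 × 173 = $12,187,850.00
Total = $24,428.77 + $6,314.00 + $12,187,850.00 = $12,218,592.77

$12,218,592.77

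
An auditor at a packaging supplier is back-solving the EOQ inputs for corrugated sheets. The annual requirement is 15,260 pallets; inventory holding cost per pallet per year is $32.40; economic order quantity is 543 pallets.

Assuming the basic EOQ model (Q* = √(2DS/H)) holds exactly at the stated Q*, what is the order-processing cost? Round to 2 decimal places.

From Q* = √(2DS/H) ⇒ Q*² = 2DS/H.
S = Q²H / (2D) = 543² × 32.4 / (2 × 15,260) = 313.0114

$313.01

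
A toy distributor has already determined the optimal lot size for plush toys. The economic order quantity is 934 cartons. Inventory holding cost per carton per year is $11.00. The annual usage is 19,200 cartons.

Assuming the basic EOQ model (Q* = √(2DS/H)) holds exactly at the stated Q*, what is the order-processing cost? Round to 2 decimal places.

EOQ relation: Q² = 2DS/H, so rearrange for the unknown.
S = Q²H / (2D) = 934² × 11 / (2 × 19,200) = 249.8936

$249.89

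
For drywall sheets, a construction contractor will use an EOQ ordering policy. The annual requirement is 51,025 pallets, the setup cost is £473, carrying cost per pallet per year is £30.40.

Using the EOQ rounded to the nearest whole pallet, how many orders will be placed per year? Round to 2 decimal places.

Q* = √(2·D·S / H) = √(2·51,025·473 / 30.4) = √1,587,817.4 ≈ 1,260.09 → Q = 1,260
N = D/Q = 51,025/1,260 ≈ 40.496 orders/yr

40.50 orders per year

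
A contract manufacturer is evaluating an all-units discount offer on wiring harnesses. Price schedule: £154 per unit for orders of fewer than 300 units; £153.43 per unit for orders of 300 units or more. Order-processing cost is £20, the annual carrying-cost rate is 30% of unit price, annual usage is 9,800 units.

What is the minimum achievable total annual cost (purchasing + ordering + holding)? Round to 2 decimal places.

H₁ = 30%×£154 = £46.2000;  H₂ = 30%×£153.43 = £46.0290
EOQ₁ = √(2×9,800×20/46.2000) = 92.11  (< 300, feasible at tier 1)
EOQ₂ = √(2×9,800×20/46.0290) = 92.28  (< 300 → use Q = 300 at tier-2 price)
TC(tier 1 (EOQ₁), Q≈92.1) = £1,513,455.63
TC(tier 2, Q≈300.0) = £1,511,171.68
Minimum at tier 2: £1,511,171.68

£1,511,171.68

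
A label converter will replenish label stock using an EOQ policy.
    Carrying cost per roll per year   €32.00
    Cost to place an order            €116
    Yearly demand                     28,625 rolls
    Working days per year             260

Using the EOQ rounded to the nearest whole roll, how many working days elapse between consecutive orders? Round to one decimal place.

Optimal lot size Q* = (2 × 28,625 × €116 / €32)^½ ≈ 455.56 → Q = 456 rolls
T = Q/D × 260 days = 456/28,625 × 260 = 4.142 days

4.1 days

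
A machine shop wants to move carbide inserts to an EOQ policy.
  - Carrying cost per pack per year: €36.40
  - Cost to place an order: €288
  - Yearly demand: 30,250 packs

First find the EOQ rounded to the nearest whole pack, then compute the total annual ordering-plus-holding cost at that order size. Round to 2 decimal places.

€25,184.00

EOQ = √(2DS/H) = √(2 × 30,250 × 288 / 36.4)
    = √(478,681.32) ≈ 691.87 → Q = 692 packs
Ordering: D/Q × S = 30,250/692 × €288 = €12,589.60
Holding:  Q/2 × H = 692/2 × €36.4 = €12,594.40
Total = €12,589.60 + €12,594.40 = €25,184.00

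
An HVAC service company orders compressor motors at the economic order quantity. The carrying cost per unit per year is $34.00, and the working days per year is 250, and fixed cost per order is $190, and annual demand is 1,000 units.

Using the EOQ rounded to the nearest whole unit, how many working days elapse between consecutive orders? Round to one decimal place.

Optimal lot size Q* = (2 × 1,000 × $190 / $34)^½ ≈ 105.72 → Q = 106 units
Days between orders = 250 / (D/Q) = 250 / 9.434 ≈ 26.500

26.5 days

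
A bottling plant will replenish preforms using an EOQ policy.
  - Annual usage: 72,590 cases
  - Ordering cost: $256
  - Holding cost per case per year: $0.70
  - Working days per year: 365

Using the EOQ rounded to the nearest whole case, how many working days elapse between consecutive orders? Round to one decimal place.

36.6 days

2DS/H = 2·72,590·256/0.7 = 53,094,400.00
EOQ = √53,094,400.00 ≈ 7,286.59 → Q = 7,287 cases
T = Q/D × 365 days = 7,287/72,590 × 365 = 36.641 days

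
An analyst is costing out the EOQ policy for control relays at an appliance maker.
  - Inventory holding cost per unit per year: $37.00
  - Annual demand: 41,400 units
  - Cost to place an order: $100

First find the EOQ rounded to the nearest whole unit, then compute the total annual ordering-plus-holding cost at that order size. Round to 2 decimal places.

Q* = √(2·D·S / H) = √(2·41,400·100 / 37) = √223,783.8 ≈ 473.06 → Q = 473 units
Ordering: D/Q × S = 41,400/473 × $100 = $8,752.64
Holding:  Q/2 × H = 473/2 × $37 = $8,750.50
Total = $8,752.64 + $8,750.50 = $17,503.14

$17,503.14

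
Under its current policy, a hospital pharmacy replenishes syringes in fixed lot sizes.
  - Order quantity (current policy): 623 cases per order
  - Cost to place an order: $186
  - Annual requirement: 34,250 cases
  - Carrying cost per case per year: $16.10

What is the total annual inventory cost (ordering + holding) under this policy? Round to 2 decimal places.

Orders/yr = 34,250/623 = 54.976; ordering cost = 54.976 × $186 = $10,225.52
Average inventory = 623/2 = 311.5; holding cost = 311.5 × $16.1 = $5,015.15
Total = $10,225.52 + $5,015.15 = $15,240.67

$15,240.67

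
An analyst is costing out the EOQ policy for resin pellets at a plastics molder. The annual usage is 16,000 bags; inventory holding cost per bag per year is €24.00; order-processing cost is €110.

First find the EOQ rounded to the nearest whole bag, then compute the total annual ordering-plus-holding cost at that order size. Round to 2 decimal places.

€9,191.30

Q* = √(2·D·S / H) = √(2·16,000·110 / 24) = √146,666.7 ≈ 382.97 → Q = 383 bags
Ordering: D/Q × S = 16,000/383 × €110 = €4,595.30
Holding:  Q/2 × H = 383/2 × €24 = €4,596.00
Total = €4,595.30 + €4,596.00 = €9,191.30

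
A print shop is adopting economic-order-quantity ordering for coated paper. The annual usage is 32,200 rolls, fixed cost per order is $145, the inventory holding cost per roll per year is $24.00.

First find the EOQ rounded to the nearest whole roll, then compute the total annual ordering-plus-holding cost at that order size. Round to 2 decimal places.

$14,970.37

2DS/H = 2·32,200·145/24 = 389,083.33
EOQ = √389,083.33 ≈ 623.77 → Q = 624 rolls
Ordering: D/Q × S = 32,200/624 × $145 = $7,482.37
Holding:  Q/2 × H = 624/2 × $24 = $7,488.00
Total = $7,482.37 + $7,488.00 = $14,970.37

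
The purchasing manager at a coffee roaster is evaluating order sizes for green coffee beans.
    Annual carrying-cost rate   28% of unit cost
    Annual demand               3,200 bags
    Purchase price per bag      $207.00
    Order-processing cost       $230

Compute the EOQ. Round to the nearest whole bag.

H = i·C = 0.28 × $207 = $57.9600 per bag-year
2DS/H = 2·3,200·230/57.96 = 25,396.83
EOQ = √25,396.83 ≈ 159.36

159 bags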